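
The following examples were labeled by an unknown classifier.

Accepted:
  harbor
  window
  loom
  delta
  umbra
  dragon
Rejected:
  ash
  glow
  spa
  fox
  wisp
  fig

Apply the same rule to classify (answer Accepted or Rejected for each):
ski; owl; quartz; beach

Rejected, Rejected, Accepted, Accepted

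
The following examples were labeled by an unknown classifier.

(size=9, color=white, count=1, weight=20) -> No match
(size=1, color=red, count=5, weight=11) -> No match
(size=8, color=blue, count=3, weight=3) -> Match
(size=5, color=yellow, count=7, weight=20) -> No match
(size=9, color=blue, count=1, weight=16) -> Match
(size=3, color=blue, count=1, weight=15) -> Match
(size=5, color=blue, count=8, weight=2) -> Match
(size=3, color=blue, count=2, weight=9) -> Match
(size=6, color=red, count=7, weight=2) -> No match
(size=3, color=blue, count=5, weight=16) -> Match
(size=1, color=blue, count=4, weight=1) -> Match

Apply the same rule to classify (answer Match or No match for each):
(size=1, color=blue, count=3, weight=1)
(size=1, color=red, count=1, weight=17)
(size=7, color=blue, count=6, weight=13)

The simplest hypothesis consistent with all the labels is: color is blue.
Match: (size=1, color=blue, count=3, weight=1), since color is blue. No match: (size=1, color=red, count=1, weight=17), since color is red. Match: (size=7, color=blue, count=6, weight=13), since color is blue.

Match, No match, Match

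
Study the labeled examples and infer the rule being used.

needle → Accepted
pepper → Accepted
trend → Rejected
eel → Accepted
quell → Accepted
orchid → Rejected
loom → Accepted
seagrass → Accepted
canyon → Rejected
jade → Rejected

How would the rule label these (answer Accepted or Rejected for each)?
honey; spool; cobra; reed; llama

Rejected, Accepted, Rejected, Accepted, Accepted

The pattern is that an item is 'Accepted' exactly when: has a double letter.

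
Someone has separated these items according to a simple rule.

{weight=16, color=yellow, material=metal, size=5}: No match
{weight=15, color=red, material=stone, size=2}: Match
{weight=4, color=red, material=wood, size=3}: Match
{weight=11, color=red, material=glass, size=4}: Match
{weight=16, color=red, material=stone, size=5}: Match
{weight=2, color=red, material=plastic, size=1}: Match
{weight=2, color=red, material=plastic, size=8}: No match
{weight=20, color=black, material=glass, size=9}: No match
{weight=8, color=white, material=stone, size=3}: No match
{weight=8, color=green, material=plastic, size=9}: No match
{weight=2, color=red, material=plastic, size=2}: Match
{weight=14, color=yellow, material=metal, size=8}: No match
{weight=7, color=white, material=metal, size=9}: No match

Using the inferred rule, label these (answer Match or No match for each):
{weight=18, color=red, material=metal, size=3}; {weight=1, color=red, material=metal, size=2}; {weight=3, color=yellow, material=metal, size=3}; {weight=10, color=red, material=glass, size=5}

A rule that fits every label: color is red AND size ≤ 5 — true of each 'Match' example, false of each 'No match' one.
{weight=18, color=red, material=metal, size=3} → color is red, size = 3 → Match.
{weight=1, color=red, material=metal, size=2} → color is red, size = 2 → Match.
{weight=3, color=yellow, material=metal, size=3} → color is yellow, size = 3 → No match.
{weight=10, color=red, material=glass, size=5} → color is red, size = 5 → Match.

Match, Match, No match, Match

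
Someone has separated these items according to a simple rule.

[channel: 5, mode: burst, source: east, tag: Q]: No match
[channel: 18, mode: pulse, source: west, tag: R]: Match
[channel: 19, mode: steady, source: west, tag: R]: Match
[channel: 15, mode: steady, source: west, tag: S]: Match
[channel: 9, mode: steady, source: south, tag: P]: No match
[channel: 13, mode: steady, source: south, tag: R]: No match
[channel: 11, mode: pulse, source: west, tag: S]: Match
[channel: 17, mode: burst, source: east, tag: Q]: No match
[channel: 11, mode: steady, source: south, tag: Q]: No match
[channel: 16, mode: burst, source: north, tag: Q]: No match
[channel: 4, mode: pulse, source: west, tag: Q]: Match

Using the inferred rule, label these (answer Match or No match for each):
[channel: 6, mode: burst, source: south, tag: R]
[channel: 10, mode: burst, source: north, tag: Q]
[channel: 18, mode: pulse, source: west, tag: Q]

No match, No match, Match

Comparing the two groups points to one rule — source is west.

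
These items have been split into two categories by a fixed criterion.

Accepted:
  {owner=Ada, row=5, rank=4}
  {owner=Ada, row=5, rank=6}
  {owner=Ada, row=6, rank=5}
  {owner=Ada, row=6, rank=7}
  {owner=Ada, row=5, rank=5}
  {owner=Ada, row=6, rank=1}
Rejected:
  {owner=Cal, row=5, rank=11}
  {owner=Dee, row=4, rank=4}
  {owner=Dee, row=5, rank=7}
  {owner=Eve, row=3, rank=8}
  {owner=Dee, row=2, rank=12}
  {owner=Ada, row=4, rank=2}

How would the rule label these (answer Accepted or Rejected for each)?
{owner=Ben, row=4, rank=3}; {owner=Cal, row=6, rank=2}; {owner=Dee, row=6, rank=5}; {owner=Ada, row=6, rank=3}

The classifier is using: owner is Ada AND row ≥ 5.
{owner=Ben, row=4, rank=3}: owner is Ben, row = 4, fails this test → Rejected.
{owner=Cal, row=6, rank=2}: owner is Cal, row = 6, fails this test → Rejected.
{owner=Dee, row=6, rank=5}: owner is Dee, row = 6, fails this test → Rejected.
{owner=Ada, row=6, rank=3}: owner is Ada, row = 6, has this property → Accepted.

Rejected, Rejected, Rejected, Accepted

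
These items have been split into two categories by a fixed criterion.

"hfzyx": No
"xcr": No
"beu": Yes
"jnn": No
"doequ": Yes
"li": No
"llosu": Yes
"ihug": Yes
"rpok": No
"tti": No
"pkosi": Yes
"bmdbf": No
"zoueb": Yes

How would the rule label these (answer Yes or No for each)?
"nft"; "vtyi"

No, No

The distinguishing property — has ≥ 2 vowels — holds for all the 'Yes' cases and none of the 'No' cases.
"nft": No (0 vowels). "vtyi": No (1 vowel).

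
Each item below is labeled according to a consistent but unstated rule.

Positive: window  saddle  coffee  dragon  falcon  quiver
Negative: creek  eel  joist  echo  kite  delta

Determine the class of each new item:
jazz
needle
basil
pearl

Negative, Positive, Negative, Negative

All 'Positive' examples share one property — length 6 — and every 'Negative' example lacks it.
jazz: length 4 — lacks this property, so Negative.
needle: length 6 — has this property, so Positive.
basil: length 5 — lacks this property, so Negative.
pearl: length 5 — lacks this property, so Negative.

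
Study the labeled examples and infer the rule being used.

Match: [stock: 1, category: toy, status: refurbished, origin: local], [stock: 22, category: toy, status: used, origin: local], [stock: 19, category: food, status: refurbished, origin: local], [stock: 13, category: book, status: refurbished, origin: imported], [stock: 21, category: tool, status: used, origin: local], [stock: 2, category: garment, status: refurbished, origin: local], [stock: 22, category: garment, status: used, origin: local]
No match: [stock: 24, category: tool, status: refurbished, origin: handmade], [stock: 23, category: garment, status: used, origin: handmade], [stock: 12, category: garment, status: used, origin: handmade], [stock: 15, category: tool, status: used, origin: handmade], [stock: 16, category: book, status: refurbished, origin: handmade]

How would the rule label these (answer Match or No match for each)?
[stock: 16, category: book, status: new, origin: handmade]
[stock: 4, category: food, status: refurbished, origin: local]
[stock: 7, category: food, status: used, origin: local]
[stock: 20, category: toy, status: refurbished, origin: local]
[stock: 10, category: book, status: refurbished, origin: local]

Checking candidate rules against both groups, what survives is: origin is not handmade.
[stock: 16, category: book, status: new, origin: handmade]: No match (origin is handmade). [stock: 4, category: food, status: refurbished, origin: local]: Match (origin is local). [stock: 7, category: food, status: used, origin: local]: Match (origin is local). [stock: 20, category: toy, status: refurbished, origin: local]: Match (origin is local). [stock: 10, category: book, status: refurbished, origin: local]: Match (origin is local).

No match, Match, Match, Match, Match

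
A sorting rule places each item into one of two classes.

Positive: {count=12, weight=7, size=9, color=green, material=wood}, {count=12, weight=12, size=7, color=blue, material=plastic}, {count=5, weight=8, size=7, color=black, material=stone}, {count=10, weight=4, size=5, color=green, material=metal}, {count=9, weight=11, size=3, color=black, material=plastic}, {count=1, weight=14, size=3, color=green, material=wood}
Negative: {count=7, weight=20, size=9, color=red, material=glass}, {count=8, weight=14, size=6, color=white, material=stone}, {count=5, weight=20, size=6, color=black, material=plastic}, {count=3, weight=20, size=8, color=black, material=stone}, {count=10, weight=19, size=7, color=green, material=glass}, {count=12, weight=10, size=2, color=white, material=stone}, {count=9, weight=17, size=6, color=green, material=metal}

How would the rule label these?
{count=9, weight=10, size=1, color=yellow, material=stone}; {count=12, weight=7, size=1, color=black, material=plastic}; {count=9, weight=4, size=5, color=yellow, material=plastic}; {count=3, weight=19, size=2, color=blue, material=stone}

All 'Positive' examples share one property — size is odd AND weight ≤ 14 — and every 'Negative' example lacks it.
{count=9, weight=10, size=1, color=yellow, material=stone} — size = 1, weight = 10, hence Positive.
{count=12, weight=7, size=1, color=black, material=plastic} — size = 1, weight = 7, hence Positive.
{count=9, weight=4, size=5, color=yellow, material=plastic} — size = 5, weight = 4, hence Positive.
{count=3, weight=19, size=2, color=blue, material=stone} — size = 2, weight = 19, hence Negative.

Positive, Positive, Positive, Negative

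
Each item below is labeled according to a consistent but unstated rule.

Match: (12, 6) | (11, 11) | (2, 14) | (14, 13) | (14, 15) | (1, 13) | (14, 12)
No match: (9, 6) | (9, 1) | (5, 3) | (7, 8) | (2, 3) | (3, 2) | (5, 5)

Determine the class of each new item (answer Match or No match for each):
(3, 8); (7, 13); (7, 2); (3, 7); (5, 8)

Rule: max ≥ 11. This holds for each 'Match' example and fails for each 'No match' one.
(3, 8): No match (max 8). (7, 13): Match (max 13). (7, 2): No match (max 7). (3, 7): No match (max 7). (5, 8): No match (max 8).

No match, Match, No match, No match, No match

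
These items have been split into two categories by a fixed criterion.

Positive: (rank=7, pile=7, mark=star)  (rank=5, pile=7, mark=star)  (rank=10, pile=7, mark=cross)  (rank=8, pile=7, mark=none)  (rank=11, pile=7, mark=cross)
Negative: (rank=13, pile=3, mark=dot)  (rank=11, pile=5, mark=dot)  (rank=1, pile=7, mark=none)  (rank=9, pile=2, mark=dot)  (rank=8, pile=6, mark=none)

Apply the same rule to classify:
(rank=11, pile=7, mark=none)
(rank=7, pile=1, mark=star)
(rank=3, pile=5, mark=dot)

Positive, Negative, Negative

A rule that fits every label: pile = 7 AND rank ≥ 5 — true of each 'Positive' example, false of each 'Negative' one.
(rank=11, pile=7, mark=none): Positive (pile = 7, rank = 11).
(rank=7, pile=1, mark=star): Negative (pile = 1, rank = 7).
(rank=3, pile=5, mark=dot): Negative (pile = 5, rank = 3).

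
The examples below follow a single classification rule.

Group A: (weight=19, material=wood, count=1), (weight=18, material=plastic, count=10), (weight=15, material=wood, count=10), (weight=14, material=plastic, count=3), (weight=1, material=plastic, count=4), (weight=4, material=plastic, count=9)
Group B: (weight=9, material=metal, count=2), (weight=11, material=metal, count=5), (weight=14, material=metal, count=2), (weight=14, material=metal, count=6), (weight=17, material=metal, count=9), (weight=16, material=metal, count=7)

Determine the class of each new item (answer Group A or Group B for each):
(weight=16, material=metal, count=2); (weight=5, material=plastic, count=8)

The classifier is using: material is not metal.

Group B, Group A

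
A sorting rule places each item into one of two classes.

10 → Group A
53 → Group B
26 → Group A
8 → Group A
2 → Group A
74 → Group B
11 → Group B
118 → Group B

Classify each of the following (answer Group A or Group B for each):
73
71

The common property of the 'Group A' items is: even AND at most 26. No 'Group B' item has it.
73: 73 is odd, 73 > 26 — doesn't match, so Group B. 71: 71 is odd, 71 > 26 — doesn't match, so Group B.

Group B, Group B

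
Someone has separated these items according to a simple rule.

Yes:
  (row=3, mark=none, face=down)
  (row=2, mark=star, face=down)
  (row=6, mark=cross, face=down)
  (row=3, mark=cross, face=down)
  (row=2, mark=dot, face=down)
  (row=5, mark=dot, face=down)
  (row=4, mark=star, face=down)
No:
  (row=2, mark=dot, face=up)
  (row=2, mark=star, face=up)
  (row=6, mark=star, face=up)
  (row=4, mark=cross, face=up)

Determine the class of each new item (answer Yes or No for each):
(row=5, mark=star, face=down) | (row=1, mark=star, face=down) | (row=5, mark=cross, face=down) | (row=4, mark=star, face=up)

The pattern is that an item is 'Yes' exactly when: face is down.
(row=5, mark=star, face=down): face is down, passes → Yes. (row=1, mark=star, face=down): face is down, passes → Yes. (row=5, mark=cross, face=down): face is down, passes → Yes. (row=4, mark=star, face=up): face is up, fails this test → No.

Yes, Yes, Yes, No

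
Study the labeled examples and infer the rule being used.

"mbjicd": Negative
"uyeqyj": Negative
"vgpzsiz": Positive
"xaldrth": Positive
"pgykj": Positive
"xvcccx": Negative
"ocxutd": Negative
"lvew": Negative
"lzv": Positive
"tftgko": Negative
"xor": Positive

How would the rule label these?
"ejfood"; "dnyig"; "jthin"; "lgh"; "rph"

Checking candidate rules against both groups, what survives is: odd length.

Negative, Positive, Positive, Positive, Positive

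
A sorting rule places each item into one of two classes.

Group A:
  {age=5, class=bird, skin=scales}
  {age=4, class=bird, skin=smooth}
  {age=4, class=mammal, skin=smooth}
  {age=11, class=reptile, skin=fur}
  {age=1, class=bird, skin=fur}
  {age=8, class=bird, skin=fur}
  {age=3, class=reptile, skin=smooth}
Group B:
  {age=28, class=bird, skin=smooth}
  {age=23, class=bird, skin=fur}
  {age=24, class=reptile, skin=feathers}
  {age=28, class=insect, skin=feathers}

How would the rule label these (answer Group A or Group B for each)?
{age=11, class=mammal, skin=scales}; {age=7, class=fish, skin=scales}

Group A, Group A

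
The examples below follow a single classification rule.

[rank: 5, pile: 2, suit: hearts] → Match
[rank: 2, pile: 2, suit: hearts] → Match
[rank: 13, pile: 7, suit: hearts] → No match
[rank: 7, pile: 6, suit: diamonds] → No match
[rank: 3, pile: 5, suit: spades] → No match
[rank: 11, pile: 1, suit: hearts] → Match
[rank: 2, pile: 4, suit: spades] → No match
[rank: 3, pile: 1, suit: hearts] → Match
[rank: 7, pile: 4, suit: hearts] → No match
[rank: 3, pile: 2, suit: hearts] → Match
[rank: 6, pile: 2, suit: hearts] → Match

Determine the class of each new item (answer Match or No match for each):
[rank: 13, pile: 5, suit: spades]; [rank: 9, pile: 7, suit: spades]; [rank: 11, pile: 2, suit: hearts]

The rule appears to be: pile ≤ 2.
[rank: 13, pile: 5, suit: spades] — pile = 5, hence No match.
[rank: 9, pile: 7, suit: spades] — pile = 7, hence No match.
[rank: 11, pile: 2, suit: hearts] — pile = 2, hence Match.

No match, No match, Match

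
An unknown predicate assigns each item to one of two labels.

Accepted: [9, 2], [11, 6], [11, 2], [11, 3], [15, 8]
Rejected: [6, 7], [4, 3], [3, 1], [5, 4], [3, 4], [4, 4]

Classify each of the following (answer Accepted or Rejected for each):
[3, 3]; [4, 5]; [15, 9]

Rejected, Rejected, Accepted

The simplest hypothesis consistent with all the labels is: first ≥ 7.
Rejected: [3, 3], since first 3.
Rejected: [4, 5], since first 4.
Accepted: [15, 9], since first 15.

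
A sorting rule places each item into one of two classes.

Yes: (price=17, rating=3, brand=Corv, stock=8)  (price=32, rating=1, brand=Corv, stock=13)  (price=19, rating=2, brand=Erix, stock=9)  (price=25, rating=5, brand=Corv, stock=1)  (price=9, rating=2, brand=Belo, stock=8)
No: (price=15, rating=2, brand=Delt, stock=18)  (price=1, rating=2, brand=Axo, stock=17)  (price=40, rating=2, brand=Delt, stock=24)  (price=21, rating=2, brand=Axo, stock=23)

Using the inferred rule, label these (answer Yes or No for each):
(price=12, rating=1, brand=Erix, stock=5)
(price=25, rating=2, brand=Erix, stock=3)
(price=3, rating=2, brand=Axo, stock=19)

Yes, Yes, No

The classifier is using: stock ≤ 13.
Yes: (price=12, rating=1, brand=Erix, stock=5), since stock = 5.
Yes: (price=25, rating=2, brand=Erix, stock=3), since stock = 3.
No: (price=3, rating=2, brand=Axo, stock=19), since stock = 19.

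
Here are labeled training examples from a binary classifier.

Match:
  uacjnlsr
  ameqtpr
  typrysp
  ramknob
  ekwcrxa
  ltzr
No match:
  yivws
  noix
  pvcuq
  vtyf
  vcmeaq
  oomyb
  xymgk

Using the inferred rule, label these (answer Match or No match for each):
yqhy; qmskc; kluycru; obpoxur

No match, No match, Match, Match

The common property of the 'Match' items is: contains 'r'. No 'No match' item has it.
yqhy: No match (no 'r').
qmskc: No match (no 'r').
kluycru: Match (has 'r').
obpoxur: Match (has 'r').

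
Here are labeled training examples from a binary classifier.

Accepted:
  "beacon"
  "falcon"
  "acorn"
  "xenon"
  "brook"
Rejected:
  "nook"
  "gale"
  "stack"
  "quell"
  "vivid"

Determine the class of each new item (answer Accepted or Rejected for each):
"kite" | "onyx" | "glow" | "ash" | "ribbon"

One predicate separates the groups cleanly: length ≥ 5 AND contains 'o'.
"kite" → length 4, no 'o' → Rejected.
"onyx" → length 4, has 'o' → Rejected.
"glow" → length 4, has 'o' → Rejected.
"ash" → length 3, no 'o' → Rejected.
"ribbon" → length 6, has 'o' → Accepted.

Rejected, Rejected, Rejected, Rejected, Accepted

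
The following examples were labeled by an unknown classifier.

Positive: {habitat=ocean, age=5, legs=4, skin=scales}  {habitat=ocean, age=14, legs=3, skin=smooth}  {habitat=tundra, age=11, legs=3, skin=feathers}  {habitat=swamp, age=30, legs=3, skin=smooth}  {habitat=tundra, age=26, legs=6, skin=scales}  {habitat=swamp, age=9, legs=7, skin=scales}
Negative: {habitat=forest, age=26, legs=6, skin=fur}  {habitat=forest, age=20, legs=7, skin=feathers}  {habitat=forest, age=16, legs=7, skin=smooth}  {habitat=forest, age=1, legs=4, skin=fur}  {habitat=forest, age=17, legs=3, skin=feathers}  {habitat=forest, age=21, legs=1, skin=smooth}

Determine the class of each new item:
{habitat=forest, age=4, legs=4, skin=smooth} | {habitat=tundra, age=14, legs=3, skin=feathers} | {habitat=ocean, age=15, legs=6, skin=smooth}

One predicate separates the groups cleanly: habitat is not forest.
{habitat=forest, age=4, legs=4, skin=smooth} → habitat is forest → Negative. {habitat=tundra, age=14, legs=3, skin=feathers} → habitat is tundra → Positive. {habitat=ocean, age=15, legs=6, skin=smooth} → habitat is ocean → Positive.

Negative, Positive, Positive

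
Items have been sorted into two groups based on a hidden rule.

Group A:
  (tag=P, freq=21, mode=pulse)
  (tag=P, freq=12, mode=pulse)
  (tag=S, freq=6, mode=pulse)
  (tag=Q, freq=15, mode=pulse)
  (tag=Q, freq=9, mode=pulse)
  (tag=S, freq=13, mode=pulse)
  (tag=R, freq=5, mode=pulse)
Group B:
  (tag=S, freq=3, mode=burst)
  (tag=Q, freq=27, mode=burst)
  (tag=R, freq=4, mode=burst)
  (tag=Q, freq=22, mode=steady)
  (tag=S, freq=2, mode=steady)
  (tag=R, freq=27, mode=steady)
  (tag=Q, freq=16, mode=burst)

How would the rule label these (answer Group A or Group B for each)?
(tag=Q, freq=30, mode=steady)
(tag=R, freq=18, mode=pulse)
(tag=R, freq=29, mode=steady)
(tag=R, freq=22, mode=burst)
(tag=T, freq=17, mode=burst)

Group B, Group A, Group B, Group B, Group B

The simplest hypothesis consistent with all the labels is: mode is pulse.
Group B: (tag=Q, freq=30, mode=steady), since mode is steady. Group A: (tag=R, freq=18, mode=pulse), since mode is pulse. Group B: (tag=R, freq=29, mode=steady), since mode is steady. Group B: (tag=R, freq=22, mode=burst), since mode is burst. Group B: (tag=T, freq=17, mode=burst), since mode is burst.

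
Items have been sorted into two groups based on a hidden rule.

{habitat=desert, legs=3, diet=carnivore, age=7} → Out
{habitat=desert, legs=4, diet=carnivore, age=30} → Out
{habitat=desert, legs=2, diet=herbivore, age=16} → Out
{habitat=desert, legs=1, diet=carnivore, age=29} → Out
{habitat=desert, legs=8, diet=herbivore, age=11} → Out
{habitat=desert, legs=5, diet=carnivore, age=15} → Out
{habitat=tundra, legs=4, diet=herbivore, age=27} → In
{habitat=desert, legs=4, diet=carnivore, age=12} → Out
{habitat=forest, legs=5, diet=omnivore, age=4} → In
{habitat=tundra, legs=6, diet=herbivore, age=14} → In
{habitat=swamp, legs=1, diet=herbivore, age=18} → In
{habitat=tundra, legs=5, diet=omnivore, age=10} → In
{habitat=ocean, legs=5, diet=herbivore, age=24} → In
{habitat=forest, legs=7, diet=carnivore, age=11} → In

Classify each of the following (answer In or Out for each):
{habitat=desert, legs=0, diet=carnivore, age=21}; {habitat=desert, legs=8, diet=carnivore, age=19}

The rule appears to be: habitat is not desert.
{habitat=desert, legs=0, diet=carnivore, age=21}: habitat is desert, doesn't qualify → Out.
{habitat=desert, legs=8, diet=carnivore, age=19}: habitat is desert, doesn't qualify → Out.

Out, Out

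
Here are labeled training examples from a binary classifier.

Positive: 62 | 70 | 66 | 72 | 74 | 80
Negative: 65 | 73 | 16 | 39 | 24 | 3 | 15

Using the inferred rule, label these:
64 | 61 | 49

Positive, Negative, Negative

The distinguishing property — even AND at least 39 — holds for all the 'Positive' cases and none of the 'Negative' cases.
64: 64 is even, 64 ≥ 39 — has this property, so Positive. 61: 61 is odd, 61 ≥ 39 — fails the rule, so Negative. 49: 49 is odd, 49 ≥ 39 — fails the rule, so Negative.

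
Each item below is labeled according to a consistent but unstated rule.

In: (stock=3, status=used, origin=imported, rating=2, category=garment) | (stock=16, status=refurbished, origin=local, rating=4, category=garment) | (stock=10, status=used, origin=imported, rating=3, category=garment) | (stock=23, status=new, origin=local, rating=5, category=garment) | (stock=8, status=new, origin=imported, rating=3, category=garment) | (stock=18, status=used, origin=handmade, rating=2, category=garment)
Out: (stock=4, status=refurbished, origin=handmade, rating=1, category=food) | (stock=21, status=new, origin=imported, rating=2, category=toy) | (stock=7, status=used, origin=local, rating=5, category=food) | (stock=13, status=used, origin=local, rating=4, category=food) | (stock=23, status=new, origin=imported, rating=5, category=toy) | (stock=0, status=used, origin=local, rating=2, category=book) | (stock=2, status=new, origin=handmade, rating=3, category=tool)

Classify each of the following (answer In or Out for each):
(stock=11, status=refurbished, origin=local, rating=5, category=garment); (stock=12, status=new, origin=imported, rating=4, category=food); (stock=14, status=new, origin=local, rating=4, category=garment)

The rule appears to be: category is garment.
(stock=11, status=refurbished, origin=local, rating=5, category=garment): category is garment — has this property, so In.
(stock=12, status=new, origin=imported, rating=4, category=food): category is food — fails the rule, so Out.
(stock=14, status=new, origin=local, rating=4, category=garment): category is garment — has this property, so In.

In, Out, In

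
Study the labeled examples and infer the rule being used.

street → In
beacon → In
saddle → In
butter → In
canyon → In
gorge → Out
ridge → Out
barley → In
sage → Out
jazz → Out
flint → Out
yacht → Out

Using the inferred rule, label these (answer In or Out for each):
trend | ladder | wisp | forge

A rule that fits every label: length 6 — true of each 'In' example, false of each 'Out' one.
trend → length 5 → Out.
ladder → length 6 → In.
wisp → length 4 → Out.
forge → length 5 → Out.

Out, In, Out, Out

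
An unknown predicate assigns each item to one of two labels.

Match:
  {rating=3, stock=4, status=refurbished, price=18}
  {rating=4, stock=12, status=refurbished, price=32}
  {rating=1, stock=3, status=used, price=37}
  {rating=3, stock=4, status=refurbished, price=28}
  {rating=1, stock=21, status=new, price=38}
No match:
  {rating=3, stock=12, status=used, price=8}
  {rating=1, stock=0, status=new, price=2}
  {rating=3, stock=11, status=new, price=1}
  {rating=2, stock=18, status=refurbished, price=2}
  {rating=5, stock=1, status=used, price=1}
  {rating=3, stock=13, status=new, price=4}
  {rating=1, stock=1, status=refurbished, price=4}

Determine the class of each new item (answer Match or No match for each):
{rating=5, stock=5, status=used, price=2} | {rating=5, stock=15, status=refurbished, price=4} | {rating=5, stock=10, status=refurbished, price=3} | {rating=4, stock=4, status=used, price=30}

Every 'Match' example satisfies: price ≥ 18. None of the 'No match' examples do.

No match, No match, No match, Match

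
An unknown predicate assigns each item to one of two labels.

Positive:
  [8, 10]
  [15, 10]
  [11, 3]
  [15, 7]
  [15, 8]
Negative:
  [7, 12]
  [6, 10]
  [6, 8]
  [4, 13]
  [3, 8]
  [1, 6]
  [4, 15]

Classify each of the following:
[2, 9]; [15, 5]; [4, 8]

Negative, Positive, Negative

Rule: first ≥ 8. This holds for each 'Positive' example and fails for each 'Negative' one.
Negative: [2, 9], since first 2.
Positive: [15, 5], since first 15.
Negative: [4, 8], since first 4.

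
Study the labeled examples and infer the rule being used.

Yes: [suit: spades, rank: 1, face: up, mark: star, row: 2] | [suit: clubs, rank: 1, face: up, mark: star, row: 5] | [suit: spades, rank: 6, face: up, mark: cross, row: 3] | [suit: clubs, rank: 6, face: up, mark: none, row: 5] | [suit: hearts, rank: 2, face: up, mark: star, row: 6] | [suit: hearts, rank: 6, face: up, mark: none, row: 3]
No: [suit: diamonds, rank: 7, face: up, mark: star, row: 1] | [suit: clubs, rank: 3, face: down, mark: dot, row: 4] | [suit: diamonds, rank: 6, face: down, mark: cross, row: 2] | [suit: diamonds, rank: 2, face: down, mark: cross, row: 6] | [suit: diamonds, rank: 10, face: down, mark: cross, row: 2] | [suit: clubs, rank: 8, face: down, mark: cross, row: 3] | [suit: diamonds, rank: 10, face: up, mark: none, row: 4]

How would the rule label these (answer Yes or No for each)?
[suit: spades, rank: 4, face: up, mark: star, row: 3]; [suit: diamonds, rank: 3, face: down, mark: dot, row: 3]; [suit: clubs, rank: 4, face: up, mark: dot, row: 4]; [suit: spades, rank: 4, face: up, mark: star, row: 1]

The simplest hypothesis consistent with all the labels is: face is up AND rank ≤ 6.

Yes, No, Yes, Yes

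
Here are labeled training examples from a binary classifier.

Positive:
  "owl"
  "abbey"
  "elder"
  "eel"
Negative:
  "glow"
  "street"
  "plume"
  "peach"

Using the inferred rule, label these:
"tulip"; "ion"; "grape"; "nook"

Checking candidate rules against both groups, what survives is: starts with a vowel.

Negative, Positive, Negative, Negative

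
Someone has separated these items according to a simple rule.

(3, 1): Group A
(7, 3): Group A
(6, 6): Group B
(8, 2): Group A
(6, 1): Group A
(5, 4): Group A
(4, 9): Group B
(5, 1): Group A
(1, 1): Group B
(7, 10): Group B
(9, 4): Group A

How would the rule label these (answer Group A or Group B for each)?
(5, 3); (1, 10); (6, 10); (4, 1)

Group A, Group B, Group B, Group A

The distinguishing property — first > second — holds for all the 'Group A' cases and none of the 'Group B' cases.
(5, 3) — 5 > 3, hence Group A.
(1, 10) — 1 < 10, hence Group B.
(6, 10) — 6 < 10, hence Group B.
(4, 1) — 4 > 1, hence Group A.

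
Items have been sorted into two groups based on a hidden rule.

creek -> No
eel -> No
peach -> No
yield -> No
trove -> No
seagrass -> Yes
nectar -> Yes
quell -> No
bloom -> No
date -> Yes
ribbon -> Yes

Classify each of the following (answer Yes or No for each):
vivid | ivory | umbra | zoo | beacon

No, No, No, No, Yes

The simplest hypothesis consistent with all the labels is: even length.
vivid: length 5, lacks this property → No.
ivory: length 5, lacks this property → No.
umbra: length 5, lacks this property → No.
zoo: length 3, lacks this property → No.
beacon: length 6, passes → Yes.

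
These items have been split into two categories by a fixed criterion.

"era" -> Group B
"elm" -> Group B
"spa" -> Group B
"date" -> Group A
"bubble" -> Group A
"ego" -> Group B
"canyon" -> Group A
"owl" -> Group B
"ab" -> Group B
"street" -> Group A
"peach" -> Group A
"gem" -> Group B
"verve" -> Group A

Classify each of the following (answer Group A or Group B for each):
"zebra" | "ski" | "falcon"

Group A, Group B, Group A

'Group A' ⟺ length ≥ 4.
"zebra": Group A (length 5).
"ski": Group B (length 3).
"falcon": Group A (length 6).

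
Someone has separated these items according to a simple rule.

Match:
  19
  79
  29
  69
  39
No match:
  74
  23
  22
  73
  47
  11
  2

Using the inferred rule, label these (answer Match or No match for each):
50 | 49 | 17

Rule: ends in digit 9. This holds for each 'Match' example and fails for each 'No match' one.
50 → last digit 0 → No match.
49 → last digit 9 → Match.
17 → last digit 7 → No match.

No match, Match, No match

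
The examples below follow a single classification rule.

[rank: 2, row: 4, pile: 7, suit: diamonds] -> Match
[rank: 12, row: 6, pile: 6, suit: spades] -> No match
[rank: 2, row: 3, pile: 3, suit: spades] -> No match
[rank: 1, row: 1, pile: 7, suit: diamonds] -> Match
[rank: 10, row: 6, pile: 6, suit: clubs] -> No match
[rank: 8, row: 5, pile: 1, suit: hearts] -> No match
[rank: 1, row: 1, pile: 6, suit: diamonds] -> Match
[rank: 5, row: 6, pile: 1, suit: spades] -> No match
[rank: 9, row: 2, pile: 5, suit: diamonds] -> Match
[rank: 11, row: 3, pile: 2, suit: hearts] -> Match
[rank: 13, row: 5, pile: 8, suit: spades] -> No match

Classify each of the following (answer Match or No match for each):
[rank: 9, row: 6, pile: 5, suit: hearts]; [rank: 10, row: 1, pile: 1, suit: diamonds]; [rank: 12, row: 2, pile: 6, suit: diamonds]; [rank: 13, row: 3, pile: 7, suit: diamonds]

No match, Match, Match, Match

The rule appears to be: suit is diamonds OR pile = 2.
[rank: 9, row: 6, pile: 5, suit: hearts]: suit is hearts, pile = 5 — lacks this property, so No match.
[rank: 10, row: 1, pile: 1, suit: diamonds]: suit is diamonds, pile = 1 — matches, so Match.
[rank: 12, row: 2, pile: 6, suit: diamonds]: suit is diamonds, pile = 6 — matches, so Match.
[rank: 13, row: 3, pile: 7, suit: diamonds]: suit is diamonds, pile = 7 — matches, so Match.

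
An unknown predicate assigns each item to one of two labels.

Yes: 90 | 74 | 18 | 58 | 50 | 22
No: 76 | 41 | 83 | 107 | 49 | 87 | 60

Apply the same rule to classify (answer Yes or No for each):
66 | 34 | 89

Looking at the examples, the only property every 'Yes' case has and every 'No' case lacks is: ≡ 2 (mod 4).
66 — 66 mod 4 = 2, hence Yes. 34 — 34 mod 4 = 2, hence Yes. 89 — 89 mod 4 = 1, hence No.

Yes, Yes, No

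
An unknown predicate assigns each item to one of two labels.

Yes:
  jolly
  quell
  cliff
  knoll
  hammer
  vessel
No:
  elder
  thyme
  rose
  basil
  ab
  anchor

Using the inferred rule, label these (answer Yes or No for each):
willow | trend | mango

Checking candidate rules against both groups, what survives is: has a double letter.
willow → 'll' doubled → Yes.
trend → no doubled letter → No.
mango → no doubled letter → No.

Yes, No, No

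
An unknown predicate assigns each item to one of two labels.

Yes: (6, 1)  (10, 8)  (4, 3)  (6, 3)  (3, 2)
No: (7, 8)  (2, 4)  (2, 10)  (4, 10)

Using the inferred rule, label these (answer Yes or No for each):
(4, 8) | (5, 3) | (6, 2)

The pattern is that an item is 'Yes' exactly when: first > second.

No, Yes, Yes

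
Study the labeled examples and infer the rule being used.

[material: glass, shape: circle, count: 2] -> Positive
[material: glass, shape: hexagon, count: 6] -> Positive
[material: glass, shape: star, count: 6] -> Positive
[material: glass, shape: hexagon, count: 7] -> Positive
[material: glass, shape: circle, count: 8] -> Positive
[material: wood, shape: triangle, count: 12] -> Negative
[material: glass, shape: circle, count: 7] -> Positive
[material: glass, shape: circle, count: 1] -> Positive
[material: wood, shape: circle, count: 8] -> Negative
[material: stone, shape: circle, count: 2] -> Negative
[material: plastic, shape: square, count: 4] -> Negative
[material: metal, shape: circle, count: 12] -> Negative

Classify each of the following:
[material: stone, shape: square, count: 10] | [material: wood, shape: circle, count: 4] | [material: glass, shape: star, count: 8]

Negative, Negative, Positive

Comparing the two groups points to one rule — material is glass.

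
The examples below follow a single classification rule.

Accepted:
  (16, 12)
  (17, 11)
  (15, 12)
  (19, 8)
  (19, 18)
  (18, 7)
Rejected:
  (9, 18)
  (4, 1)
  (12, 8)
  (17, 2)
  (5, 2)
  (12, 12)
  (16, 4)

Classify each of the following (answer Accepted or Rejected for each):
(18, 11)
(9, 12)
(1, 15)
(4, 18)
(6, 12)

Accepted, Rejected, Rejected, Rejected, Rejected

The rule appears to be: first > second AND sum ≥ 24.
(18, 11): 18 > 11, 18+11 = 29 — meets the rule, so Accepted.
(9, 12): 9 < 12, 9+12 = 21 — fails the rule, so Rejected.
(1, 15): 1 < 15, 1+15 = 16 — fails the rule, so Rejected.
(4, 18): 4 < 18, 4+18 = 22 — fails the rule, so Rejected.
(6, 12): 6 < 12, 6+12 = 18 — fails the rule, so Rejected.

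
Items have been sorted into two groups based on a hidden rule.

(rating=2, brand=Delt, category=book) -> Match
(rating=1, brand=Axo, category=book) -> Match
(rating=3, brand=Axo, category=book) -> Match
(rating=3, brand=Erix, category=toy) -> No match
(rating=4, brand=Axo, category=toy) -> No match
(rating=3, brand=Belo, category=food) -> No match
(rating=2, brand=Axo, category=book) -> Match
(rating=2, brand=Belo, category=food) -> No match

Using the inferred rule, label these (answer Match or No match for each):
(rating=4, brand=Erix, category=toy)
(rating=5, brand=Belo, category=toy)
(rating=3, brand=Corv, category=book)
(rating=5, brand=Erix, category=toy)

No match, No match, Match, No match

A rule that fits every label: category is book — true of each 'Match' example, false of each 'No match' one.
No match: (rating=4, brand=Erix, category=toy), since category is toy.
No match: (rating=5, brand=Belo, category=toy), since category is toy.
Match: (rating=3, brand=Corv, category=book), since category is book.
No match: (rating=5, brand=Erix, category=toy), since category is toy.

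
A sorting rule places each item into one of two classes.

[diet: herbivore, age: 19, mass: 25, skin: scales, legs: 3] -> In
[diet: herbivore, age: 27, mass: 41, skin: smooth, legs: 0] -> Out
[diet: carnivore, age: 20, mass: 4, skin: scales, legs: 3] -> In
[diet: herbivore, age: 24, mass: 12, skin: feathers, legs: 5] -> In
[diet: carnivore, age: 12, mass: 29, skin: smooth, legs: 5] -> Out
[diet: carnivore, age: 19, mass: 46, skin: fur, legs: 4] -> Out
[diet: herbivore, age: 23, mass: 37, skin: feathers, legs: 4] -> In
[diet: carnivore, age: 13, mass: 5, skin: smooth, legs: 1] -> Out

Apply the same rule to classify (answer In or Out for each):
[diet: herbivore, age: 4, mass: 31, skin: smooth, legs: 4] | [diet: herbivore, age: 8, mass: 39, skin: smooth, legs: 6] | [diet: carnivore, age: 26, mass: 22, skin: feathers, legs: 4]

All 'In' examples share one property — skin is scales OR skin is feathers — and every 'Out' example lacks it.

Out, Out, In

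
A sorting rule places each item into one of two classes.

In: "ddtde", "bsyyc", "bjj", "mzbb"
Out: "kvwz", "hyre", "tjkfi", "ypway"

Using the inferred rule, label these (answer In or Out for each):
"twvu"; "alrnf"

Out, Out

The common property of the 'In' items is: has a double letter. No 'Out' item has it.
"twvu": Out (no doubled letter).
"alrnf": Out (no doubled letter).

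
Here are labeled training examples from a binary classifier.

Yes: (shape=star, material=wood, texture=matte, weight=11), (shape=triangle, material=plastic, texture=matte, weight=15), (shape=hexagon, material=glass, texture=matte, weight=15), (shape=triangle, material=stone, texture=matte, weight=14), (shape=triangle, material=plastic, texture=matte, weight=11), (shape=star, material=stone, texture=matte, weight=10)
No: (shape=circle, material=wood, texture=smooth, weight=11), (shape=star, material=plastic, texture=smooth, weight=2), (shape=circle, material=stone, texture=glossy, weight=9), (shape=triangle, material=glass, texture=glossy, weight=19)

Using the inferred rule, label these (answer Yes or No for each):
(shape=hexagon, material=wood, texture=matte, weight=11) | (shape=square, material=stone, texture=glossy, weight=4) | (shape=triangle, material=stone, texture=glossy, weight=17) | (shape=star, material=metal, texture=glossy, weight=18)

Yes, No, No, No

One predicate separates the groups cleanly: texture is matte.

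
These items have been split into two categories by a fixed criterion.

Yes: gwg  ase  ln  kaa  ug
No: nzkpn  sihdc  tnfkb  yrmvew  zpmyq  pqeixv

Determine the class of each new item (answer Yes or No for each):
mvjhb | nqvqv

No, No

All 'Yes' examples share one property — length ≤ 3 — and every 'No' example lacks it.
mvjhb — length 5, hence No. nqvqv — length 5, hence No.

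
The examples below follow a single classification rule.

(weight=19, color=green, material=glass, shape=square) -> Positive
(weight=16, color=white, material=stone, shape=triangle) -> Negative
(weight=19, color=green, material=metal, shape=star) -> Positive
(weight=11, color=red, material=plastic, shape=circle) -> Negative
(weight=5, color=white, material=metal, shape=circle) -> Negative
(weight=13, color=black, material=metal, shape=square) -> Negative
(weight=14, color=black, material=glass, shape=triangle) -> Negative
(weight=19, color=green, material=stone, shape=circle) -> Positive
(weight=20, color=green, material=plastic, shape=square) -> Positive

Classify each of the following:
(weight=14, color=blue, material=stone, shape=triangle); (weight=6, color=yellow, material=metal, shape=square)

The classifier is using: color is green.
(weight=14, color=blue, material=stone, shape=triangle): color is blue, does not satisfy this → Negative. (weight=6, color=yellow, material=metal, shape=square): color is yellow, does not satisfy this → Negative.

Negative, Negative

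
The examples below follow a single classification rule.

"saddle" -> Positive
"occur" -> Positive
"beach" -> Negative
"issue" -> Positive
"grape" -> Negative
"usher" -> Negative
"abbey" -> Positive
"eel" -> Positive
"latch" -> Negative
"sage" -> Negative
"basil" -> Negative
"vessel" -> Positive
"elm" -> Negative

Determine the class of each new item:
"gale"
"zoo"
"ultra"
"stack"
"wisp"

'Positive' ⟺ has a double letter.
"gale": no doubled letter, lacks this property → Negative. "zoo": 'oo' doubled, satisfies this → Positive. "ultra": no doubled letter, lacks this property → Negative. "stack": no doubled letter, lacks this property → Negative. "wisp": no doubled letter, lacks this property → Negative.

Negative, Positive, Negative, Negative, Negative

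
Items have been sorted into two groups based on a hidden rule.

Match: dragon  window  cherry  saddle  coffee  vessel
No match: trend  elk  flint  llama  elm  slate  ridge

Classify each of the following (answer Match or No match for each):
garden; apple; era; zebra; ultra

'Match' ⟺ even length.
garden: length 6, qualifies → Match. apple: length 5, does not satisfy this → No match. era: length 3, does not satisfy this → No match. zebra: length 5, does not satisfy this → No match. ultra: length 5, does not satisfy this → No match.

Match, No match, No match, No match, No match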